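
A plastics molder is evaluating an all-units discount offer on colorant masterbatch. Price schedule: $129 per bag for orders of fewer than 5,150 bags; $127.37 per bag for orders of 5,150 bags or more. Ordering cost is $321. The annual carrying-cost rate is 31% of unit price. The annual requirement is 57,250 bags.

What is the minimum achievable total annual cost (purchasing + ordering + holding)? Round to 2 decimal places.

H₁ = 31%×$129 = $39.9900;  H₂ = 31%×$127.37 = $39.4847
EOQ₁ = √(2×57,250×321/39.9900) = 958.69  (< 5,150, feasible at tier 1)
EOQ₂ = √(2×57,250×321/39.4847) = 964.81  (< 5,150 → use Q = 5,150 at tier-2 price)
TC(tier 1 (EOQ₁), Q≈958.7) = $7,423,588.13
TC(tier 2, Q≈5,150.0) = $7,397,174.00
Minimum at tier 2: $7,397,174.00

$7,397,174.00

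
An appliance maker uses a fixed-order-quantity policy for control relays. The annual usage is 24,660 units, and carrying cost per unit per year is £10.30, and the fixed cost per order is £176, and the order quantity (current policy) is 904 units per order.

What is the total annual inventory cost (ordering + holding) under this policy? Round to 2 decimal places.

Orders/yr = 24,660/904 = 27.279; ordering cost = 27.279 × £176 = £4,801.06
Average inventory = 904/2 = 452; holding cost = 452 × £10.3 = £4,655.60
Total = £4,801.06 + £4,655.60 = £9,456.66

£9,456.66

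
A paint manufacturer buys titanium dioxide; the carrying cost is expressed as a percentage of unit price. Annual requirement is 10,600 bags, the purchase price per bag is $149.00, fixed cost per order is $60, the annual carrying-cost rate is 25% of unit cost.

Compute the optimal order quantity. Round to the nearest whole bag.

185 bags

H = i·C = 0.25 × $149 = $37.2500 per bag-year
EOQ = √(2DS/H) = √(2 × 10,600 × 60 / 37.25)
    = √(34,147.65) ≈ 184.79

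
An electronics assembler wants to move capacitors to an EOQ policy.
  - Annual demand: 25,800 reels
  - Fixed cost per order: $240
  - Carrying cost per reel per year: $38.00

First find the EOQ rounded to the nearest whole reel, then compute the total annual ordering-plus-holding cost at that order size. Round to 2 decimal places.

$21,693.13

2DS/H = 2·25,800·240/38 = 325,894.74
EOQ = √325,894.74 ≈ 570.87 → Q = 571 reels
Annual ordering cost = (D/Q)·S = (25,800/571) × 240 = $10,844.13
Annual holding cost  = (Q/2)·H = (571/2) × 38 = $10,849.00
Total = $10,844.13 + $10,849.00 = $21,693.13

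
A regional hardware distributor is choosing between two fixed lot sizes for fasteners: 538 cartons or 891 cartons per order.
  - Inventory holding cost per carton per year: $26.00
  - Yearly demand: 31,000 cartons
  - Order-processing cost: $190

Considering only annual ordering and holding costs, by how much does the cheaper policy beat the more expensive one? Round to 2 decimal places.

$251.59

Annual cost at Q: ordering D·S/Q plus holding Q·H/2.
TC(538) = (31,000/538)×190 + (538/2)×26 = $17,941.96
TC(891) = (31,000/891)×190 + (891/2)×26 = $18,193.55
|ΔTC| = |$17,941.96 − $18,193.55| = $251.59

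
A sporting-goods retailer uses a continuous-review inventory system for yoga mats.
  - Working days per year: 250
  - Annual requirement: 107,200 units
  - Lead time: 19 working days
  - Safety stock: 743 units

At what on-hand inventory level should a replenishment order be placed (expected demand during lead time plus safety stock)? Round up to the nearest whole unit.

Daily demand d = 107,200 / 250 = 428.800 units/day
Demand during lead time = 428.800 × 19 = 8,147.20
Reorder point = 8,147.20 + 743 = 8,890.20 → round up

8,891 units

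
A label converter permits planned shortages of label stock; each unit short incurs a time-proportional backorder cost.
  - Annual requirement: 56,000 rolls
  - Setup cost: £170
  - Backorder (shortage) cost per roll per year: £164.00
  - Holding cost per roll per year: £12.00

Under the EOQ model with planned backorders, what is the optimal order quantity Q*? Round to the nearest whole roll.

Basic EOQ = √(2·56,000·170/12) = 1,259.630
Backorder adjustment √((H+b)/b) = √((12+164)/164) = 1.0359
Q* = 1,259.630 × 1.0359 ≈ 1,304.90

1,305 rolls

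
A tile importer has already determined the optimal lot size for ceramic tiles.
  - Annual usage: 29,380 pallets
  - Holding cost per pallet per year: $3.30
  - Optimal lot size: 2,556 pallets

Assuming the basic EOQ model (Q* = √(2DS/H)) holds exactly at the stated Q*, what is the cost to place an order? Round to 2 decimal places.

From Q* = √(2DS/H) ⇒ Q*² = 2DS/H.
S = Q²H / (2D) = 2,556² × 3.3 / (2 × 29,380) = 366.9052

$366.91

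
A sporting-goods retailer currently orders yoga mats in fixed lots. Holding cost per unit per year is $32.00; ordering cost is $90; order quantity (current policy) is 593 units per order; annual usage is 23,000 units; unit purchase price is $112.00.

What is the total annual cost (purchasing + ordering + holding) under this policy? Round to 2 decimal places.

$2,588,978.73

Annual ordering cost = (D/Q)·S = (23,000/593) × 90 = $3,490.73
Annual holding cost  = (Q/2)·H = (593/2) × 32 = $9,488.00
Purchase cost = D·C = 23,000 × 112 = $2,576,000.00
Total = $3,490.73 + $9,488.00 + $2,576,000.00 = $2,588,978.73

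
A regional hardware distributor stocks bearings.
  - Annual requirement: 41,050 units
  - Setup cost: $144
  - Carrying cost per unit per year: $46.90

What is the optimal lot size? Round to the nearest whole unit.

Optimal lot size Q* = (2 × 41,050 × $144 / $46.9)^½ ≈ 502.07

502 units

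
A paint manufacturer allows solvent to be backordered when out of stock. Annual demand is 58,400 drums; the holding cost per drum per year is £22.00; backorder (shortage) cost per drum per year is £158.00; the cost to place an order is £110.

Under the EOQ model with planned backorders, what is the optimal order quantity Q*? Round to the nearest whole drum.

816 drums

Basic EOQ = √(2·58,400·110/22) = 764.199
Backorder adjustment √((H+b)/b) = √((22+158)/158) = 1.0674
Q* = 764.199 × 1.0674 ≈ 815.67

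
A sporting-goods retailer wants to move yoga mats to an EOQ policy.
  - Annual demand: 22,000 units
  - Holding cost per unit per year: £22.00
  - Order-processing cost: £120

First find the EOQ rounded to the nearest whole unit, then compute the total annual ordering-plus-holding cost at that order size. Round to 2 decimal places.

£10,777.76

2DS/H = 2·22,000·120/22 = 240,000.00
EOQ = √240,000.00 ≈ 489.90 → Q = 490 units
Ordering: D/Q × S = 22,000/490 × £120 = £5,387.76
Holding:  Q/2 × H = 490/2 × £22 = £5,390.00
Total = £5,387.76 + £5,390.00 = £10,777.76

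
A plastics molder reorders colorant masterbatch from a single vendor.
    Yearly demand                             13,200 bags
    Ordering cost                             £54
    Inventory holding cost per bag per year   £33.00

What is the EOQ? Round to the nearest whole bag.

2DS/H = 2·13,200·54/33 = 43,200.00
EOQ = √43,200.00 ≈ 207.85

208 bags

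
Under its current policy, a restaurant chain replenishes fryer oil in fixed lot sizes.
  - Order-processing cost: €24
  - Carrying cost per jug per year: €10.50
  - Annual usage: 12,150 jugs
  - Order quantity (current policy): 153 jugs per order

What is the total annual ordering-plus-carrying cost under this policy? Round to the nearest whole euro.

Orders/yr = 12,150/153 = 79.412; ordering cost = 79.412 × €24 = €1,905.88
Average inventory = 153/2 = 76.5; holding cost = 76.5 × €10.5 = €803.25
Total = €1,905.88 + €803.25 = €2,709.13

€2,709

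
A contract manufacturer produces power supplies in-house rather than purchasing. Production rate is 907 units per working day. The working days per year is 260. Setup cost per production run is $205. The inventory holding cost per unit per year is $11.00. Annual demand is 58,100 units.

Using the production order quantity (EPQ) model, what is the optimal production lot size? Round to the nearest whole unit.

d = 58,100/260 = 223.4615 units/day;  effective holding cost H(1 − d/p) = 11·(1 − 223.4615/907) = 8.28988
Q* = √(2DS / H_eff) = √(2·58,100·205 / 8.28988) ≈ 1,695.14

1,695 units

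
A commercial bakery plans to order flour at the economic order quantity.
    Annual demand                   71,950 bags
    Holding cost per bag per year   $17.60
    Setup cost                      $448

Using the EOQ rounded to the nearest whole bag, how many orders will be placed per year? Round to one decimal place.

37.6 orders per year

2DS/H = 2·71,950·448/17.6 = 3,662,909.09
EOQ = √3,662,909.09 ≈ 1,913.87 → Q = 1,914
Orders per year = D/Q = 71,950 / 1,914 = 37.591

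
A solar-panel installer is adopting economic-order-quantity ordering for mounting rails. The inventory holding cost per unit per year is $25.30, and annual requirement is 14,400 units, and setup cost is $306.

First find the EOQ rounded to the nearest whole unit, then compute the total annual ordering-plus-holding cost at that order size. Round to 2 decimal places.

Q* = √(2·D·S / H) = √(2·14,400·306 / 25.3) = √348,332.0 ≈ 590.20 → Q = 590 units
Annual ordering cost = (D/Q)·S = (14,400/590) × 306 = $7,468.47
Annual holding cost  = (Q/2)·H = (590/2) × 25.3 = $7,463.50
Total = $7,468.47 + $7,463.50 = $14,931.97

$14,931.97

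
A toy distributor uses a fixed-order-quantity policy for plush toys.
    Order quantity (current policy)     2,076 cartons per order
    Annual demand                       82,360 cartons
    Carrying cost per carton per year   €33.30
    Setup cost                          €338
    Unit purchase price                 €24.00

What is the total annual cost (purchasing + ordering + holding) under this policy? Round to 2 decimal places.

€2,024,614.69

Annual ordering cost = (D/Q)·S = (82,360/2,076) × 338 = €13,409.29
Annual holding cost  = (Q/2)·H = (2,076/2) × 33.3 = €34,565.40
Purchase cost = D·C = 82,360 × 24 = €1,976,640.00
Total = €13,409.29 + €34,565.40 + €1,976,640.00 = €2,024,614.69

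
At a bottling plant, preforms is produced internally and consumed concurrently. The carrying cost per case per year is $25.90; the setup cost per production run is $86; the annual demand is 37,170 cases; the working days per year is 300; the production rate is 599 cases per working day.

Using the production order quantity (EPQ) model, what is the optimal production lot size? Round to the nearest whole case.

558 cases

d = 37,170/300 = 123.9000 cases/day;  effective holding cost H(1 − d/p) = 25.9·(1 − 123.9000/599) = 20.54272
Q* = √(2DS / H_eff) = √(2·37,170·86 / 20.54272) ≈ 557.87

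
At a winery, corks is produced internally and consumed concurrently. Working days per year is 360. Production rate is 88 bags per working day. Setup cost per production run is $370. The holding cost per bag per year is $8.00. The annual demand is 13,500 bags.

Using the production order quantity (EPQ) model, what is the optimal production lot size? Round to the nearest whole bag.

d = 13,500/360 = 37.5000 bags/day;  effective holding cost H(1 − d/p) = 8·(1 − 37.5000/88) = 4.59091
Q* = √(2DS / H_eff) = √(2·13,500·370 / 4.59091) ≈ 1,475.14

1,475 bags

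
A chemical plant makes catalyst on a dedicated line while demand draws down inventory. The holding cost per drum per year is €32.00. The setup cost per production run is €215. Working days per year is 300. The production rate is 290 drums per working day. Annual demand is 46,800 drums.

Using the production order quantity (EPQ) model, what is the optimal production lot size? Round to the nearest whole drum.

1,167 drums

Daily demand d = 46,800/300 = 156.000; p = 290; 1 − d/p = 0.46207
EPQ = √(2DS / (H(1 − d/p)))
    = √(2 × 46,800 × 215 / (32 × 0.46207)) ≈ 1,166.62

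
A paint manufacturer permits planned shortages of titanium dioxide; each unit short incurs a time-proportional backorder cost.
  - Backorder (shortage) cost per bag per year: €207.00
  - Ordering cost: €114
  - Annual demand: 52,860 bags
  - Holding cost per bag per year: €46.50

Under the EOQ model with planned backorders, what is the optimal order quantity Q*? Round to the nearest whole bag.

563 bags

Basic EOQ = √(2·52,860·114/46.5) = 509.102
Backorder adjustment √((H+b)/b) = √((46.5+207)/207) = 1.1066
Q* = 509.102 × 1.1066 ≈ 563.39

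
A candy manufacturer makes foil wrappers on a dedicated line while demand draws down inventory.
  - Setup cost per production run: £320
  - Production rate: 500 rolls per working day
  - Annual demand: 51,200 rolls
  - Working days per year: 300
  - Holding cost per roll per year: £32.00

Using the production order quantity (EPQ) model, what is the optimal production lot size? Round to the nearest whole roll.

Daily demand d = 51,200/300 = 170.667; p = 500; 1 − d/p = 0.65867
EPQ = √(2DS / (H(1 − d/p)))
    = √(2 × 51,200 × 320 / (32 × 0.65867)) ≈ 1,246.86

1,247 rolls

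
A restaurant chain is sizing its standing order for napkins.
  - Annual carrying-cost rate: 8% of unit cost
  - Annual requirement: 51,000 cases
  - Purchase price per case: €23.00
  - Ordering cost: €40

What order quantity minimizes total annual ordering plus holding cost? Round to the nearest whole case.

Carrying cost H = €23 × 8% = €1.8400/case/yr
2DS/H = 2·51,000·40/1.84 = 2,217,391.30
EOQ = √2,217,391.30 ≈ 1,489.09

1,489 cases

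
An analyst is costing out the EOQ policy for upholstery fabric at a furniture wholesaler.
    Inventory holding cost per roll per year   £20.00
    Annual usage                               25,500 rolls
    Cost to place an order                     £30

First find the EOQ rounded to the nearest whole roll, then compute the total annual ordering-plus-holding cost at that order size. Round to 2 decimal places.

EOQ = √(2DS/H) = √(2 × 25,500 × 30 / 20)
    = √(76,500.00) ≈ 276.59 → Q = 277 rolls
Orders/yr = 25,500/277 = 92.058; ordering cost = 92.058 × £30 = £2,761.73
Average inventory = 277/2 = 138.5; holding cost = 138.5 × £20 = £2,770.00
Total = £2,761.73 + £2,770.00 = £5,531.73

£5,531.73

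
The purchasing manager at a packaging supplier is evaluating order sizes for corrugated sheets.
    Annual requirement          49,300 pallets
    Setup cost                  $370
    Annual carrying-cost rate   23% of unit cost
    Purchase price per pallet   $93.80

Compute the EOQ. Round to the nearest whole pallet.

Carrying cost H = $93.8 × 23% = $21.5740/pallet/yr
EOQ = √(2DS/H) = √(2 × 49,300 × 370 / 21.574)
    = √(1,691,016.96) ≈ 1,300.39

1,300 pallets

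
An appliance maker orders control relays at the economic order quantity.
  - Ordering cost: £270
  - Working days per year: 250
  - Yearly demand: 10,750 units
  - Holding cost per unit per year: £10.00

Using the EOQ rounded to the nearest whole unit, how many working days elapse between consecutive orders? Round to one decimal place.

17.7 days

2DS/H = 2·10,750·270/10 = 580,500.00
EOQ = √580,500.00 ≈ 761.91 → Q = 762 units
Cycle time = (working days × Q)/D = (250 × 762) / 10,750 = 17.721 days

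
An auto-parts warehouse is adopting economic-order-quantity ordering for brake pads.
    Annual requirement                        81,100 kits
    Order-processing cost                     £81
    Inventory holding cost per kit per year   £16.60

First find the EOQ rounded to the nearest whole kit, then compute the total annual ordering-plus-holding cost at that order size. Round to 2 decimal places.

EOQ = √(2DS/H) = √(2 × 81,100 × 81 / 16.6)
    = √(791,457.83) ≈ 889.64 → Q = 890 kits
Annual ordering cost = (D/Q)·S = (81,100/890) × 81 = £7,381.01
Annual holding cost  = (Q/2)·H = (890/2) × 16.6 = £7,387.00
Total = £7,381.01 + £7,387.00 = £14,768.01

£14,768.01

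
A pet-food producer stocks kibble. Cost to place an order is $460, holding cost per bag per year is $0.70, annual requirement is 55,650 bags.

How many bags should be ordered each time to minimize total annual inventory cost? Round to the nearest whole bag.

EOQ = √(2DS/H) = √(2 × 55,650 × 460 / 0.7)
    = √(73,140,000.00) ≈ 8,552.19

8,552 bags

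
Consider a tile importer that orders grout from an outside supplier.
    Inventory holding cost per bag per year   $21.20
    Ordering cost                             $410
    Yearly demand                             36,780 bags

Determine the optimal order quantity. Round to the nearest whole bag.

Optimal lot size Q* = (2 × 36,780 × $410 / $21.2)^½ ≈ 1,192.74

1,193 bags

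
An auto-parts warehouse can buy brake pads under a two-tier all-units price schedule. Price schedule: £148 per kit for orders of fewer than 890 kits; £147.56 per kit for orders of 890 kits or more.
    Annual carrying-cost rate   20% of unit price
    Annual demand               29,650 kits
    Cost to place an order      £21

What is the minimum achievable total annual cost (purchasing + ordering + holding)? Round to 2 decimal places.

H₁ = 20%×£148 = £29.6000;  H₂ = 20%×£147.56 = £29.5120
EOQ₁ = √(2×29,650×21/29.6000) = 205.11  (< 890, feasible at tier 1)
EOQ₂ = √(2×29,650×21/29.5120) = 205.42  (< 890 → use Q = 890 at tier-2 price)
TC(tier 1 (EOQ₁), Q≈205.1) = £4,394,271.32
TC(tier 2, Q≈890.0) = £4,388,986.45
Minimum at tier 2: £4,388,986.45

£4,388,986.45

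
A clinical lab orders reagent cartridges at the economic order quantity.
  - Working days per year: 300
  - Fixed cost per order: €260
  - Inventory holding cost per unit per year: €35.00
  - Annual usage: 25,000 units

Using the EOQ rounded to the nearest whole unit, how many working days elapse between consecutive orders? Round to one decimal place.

7.3 days

Q* = √(2·D·S / H) = √(2·25,000·260 / 35) = √371,428.6 ≈ 609.45 → Q = 609 units
T = Q/D × 300 days = 609/25,000 × 300 = 7.308 days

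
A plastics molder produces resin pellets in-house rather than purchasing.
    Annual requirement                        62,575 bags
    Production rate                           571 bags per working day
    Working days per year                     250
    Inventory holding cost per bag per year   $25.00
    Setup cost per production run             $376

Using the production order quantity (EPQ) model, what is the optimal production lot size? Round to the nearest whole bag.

1,831 bags

Daily demand d = 62,575/250 = 250.300; p = 571; 1 − d/p = 0.56165
EPQ = √(2DS / (H(1 − d/p)))
    = √(2 × 62,575 × 376 / (25 × 0.56165)) ≈ 1,830.66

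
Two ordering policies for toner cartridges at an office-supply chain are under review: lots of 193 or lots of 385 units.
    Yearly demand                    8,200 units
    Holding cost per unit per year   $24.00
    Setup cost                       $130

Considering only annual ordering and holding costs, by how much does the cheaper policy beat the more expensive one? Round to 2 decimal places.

For each Q, cost = (D/Q)·S + (Q/2)·H.
TC(193) = (8,200/193)×130 + (193/2)×24 = $7,839.32
TC(385) = (8,200/385)×130 + (385/2)×24 = $7,388.83
Cheaper: Q = 385.  Difference = $450.48

$450.48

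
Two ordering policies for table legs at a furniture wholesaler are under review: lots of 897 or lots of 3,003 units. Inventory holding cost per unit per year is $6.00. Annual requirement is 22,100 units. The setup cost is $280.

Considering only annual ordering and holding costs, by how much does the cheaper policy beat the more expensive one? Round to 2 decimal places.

$1,480.06

For each Q, cost = (D/Q)·S + (Q/2)·H.
TC(897) = (22,100/897)×280 + (897/2)×6 = $9,589.55
TC(3,003) = (22,100/3,003)×280 + (3,003/2)×6 = $11,069.61
Lots of 897 are cheaper by $1,480.06.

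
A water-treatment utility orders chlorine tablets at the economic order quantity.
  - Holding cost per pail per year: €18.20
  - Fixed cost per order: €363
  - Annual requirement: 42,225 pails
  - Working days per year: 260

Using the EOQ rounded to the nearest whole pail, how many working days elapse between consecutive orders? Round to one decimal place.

Optimal lot size Q* = (2 × 42,225 × €363 / €18.2)^½ ≈ 1,297.83 → Q = 1,298 pails
Days between orders = 260 / (D/Q) = 260 / 32.531 ≈ 7.992

8.0 days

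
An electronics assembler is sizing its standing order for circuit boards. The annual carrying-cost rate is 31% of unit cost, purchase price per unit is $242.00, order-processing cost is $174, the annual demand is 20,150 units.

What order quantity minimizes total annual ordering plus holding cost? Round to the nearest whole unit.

306 units

H = i·C = 0.31 × $242 = $75.0200 per unit-year
Q* = √(2·D·S / H) = √(2·20,150·174 / 75.02) = √93,471.1 ≈ 305.73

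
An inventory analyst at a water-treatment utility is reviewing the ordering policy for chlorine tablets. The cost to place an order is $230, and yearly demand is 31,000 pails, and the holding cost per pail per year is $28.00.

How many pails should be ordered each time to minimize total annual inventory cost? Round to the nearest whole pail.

714 pails

EOQ = √(2DS/H) = √(2 × 31,000 × 230 / 28)
    = √(509,285.71) ≈ 713.64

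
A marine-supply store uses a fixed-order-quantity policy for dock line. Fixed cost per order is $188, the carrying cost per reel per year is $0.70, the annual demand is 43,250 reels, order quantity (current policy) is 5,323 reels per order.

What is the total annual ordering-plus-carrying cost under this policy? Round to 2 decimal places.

Ordering: D/Q × S = 43,250/5,323 × $188 = $1,527.52
Holding:  Q/2 × H = 5,323/2 × $0.7 = $1,863.05
Total = $1,527.52 + $1,863.05 = $3,390.57

$3,390.57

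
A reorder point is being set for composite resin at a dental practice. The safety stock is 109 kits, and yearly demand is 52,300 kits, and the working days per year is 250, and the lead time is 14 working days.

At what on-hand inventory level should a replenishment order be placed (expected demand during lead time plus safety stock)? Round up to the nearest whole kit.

Daily demand d = 52,300 / 250 = 209.200 kits/day
Demand during lead time = 209.200 × 14 = 2,928.80
Reorder point = 2,928.80 + 109 = 3,037.80 → round up

3,038 kits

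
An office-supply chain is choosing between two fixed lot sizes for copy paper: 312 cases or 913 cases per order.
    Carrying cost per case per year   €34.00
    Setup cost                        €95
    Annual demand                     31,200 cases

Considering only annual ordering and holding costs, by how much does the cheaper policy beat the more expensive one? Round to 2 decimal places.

For each Q, cost = (D/Q)·S + (Q/2)·H.
TC(312) = (31,200/312)×95 + (312/2)×34 = €14,804.00
TC(913) = (31,200/913)×95 + (913/2)×34 = €18,767.44
Lots of 312 are cheaper by €3,963.44.

€3,963.44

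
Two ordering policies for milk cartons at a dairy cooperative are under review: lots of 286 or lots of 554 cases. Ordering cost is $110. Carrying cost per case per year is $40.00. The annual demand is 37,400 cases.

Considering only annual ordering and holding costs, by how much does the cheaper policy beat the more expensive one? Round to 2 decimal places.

Annual cost at Q: ordering D·S/Q plus holding Q·H/2.
TC(286) = (37,400/286)×110 + (286/2)×40 = $20,104.62
TC(554) = (37,400/554)×110 + (554/2)×40 = $18,505.99
|ΔTC| = |$20,104.62 − $18,505.99| = $1,598.62

$1,598.62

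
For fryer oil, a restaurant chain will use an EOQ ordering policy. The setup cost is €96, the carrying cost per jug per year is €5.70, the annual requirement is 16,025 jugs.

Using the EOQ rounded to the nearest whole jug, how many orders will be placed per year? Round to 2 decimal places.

2DS/H = 2·16,025·96/5.7 = 539,789.47
EOQ = √539,789.47 ≈ 734.70 → Q = 735
N = D/Q = 16,025/735 ≈ 21.803 orders/yr

21.80 orders per year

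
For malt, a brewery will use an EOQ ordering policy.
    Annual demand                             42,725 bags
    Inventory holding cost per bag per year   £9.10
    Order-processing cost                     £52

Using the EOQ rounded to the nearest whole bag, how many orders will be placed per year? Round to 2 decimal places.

Optimal lot size Q* = (2 × 42,725 × £52 / £9.1)^½ ≈ 698.77 → Q = 699
N = D/Q = 42,725/699 ≈ 61.123 orders/yr

61.12 orders per year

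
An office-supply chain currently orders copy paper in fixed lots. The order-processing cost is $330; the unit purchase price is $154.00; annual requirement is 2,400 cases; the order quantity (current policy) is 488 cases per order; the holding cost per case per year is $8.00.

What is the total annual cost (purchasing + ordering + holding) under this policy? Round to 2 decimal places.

Orders/yr = 2,400/488 = 4.918; ordering cost = 4.918 × $330 = $1,622.95
Average inventory = 488/2 = 244; holding cost = 244 × $8 = $1,952.00
Purchase cost = D·C = 2,400 × 154 = $369,600.00
Total = $1,622.95 + $1,952.00 + $369,600.00 = $373,174.95

$373,174.95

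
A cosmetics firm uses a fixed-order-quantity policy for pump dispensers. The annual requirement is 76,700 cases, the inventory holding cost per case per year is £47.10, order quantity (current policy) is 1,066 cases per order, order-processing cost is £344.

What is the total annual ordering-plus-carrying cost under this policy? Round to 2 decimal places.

£49,855.52

Annual ordering cost = (D/Q)·S = (76,700/1,066) × 344 = £24,751.22
Annual holding cost  = (Q/2)·H = (1,066/2) × 47.1 = £25,104.30
Total = £24,751.22 + £25,104.30 = £49,855.52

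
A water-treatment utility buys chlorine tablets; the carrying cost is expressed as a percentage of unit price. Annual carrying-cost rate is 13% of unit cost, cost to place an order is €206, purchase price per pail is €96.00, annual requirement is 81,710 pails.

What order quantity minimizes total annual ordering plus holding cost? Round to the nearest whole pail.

1,642 pails

H = i·C = 0.13 × €96 = €12.4800 per pail-year
Optimal lot size Q* = (2 × 81,710 × €206 / €12.48)^½ ≈ 1,642.40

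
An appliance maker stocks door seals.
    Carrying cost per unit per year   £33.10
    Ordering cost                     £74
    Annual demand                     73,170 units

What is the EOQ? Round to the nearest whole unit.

572 units

Q* = √(2·D·S / H) = √(2·73,170·74 / 33.1) = √327,165.0 ≈ 571.98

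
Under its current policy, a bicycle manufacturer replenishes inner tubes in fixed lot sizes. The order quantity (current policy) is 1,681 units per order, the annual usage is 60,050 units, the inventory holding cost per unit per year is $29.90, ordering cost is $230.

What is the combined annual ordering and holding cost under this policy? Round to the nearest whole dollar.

$33,347

Annual ordering cost = (D/Q)·S = (60,050/1,681) × 230 = $8,216.24
Annual holding cost  = (Q/2)·H = (1,681/2) × 29.9 = $25,130.95
Total = $8,216.24 + $25,130.95 = $33,347.19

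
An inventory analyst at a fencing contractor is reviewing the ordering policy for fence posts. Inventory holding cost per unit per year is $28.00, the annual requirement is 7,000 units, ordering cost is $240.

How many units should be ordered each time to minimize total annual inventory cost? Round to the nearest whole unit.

346 units

Q* = √(2·D·S / H) = √(2·7,000·240 / 28) = √120,000.0 ≈ 346.41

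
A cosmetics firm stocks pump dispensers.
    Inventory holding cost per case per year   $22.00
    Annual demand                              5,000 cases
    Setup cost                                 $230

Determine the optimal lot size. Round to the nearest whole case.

Q* = √(2·D·S / H) = √(2·5,000·230 / 22) = √104,545.5 ≈ 323.33

323 cases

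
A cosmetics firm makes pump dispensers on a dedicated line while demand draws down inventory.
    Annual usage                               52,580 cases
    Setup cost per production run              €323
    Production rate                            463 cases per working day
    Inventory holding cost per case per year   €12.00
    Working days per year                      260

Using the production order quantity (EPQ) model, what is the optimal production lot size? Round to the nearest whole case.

2,242 cases

d = 52,580/260 = 202.2308 cases/day;  effective holding cost H(1 − d/p) = 12·(1 − 202.2308/463) = 6.75860
Q* = √(2DS / H_eff) = √(2·52,580·323 / 6.75860) ≈ 2,241.81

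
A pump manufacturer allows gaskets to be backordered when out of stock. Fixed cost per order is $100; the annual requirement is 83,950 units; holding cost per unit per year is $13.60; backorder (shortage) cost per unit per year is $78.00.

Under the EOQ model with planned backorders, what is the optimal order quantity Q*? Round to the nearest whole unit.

1,204 units

Q* = √(2DS/H) · √((H + b)/b)
   = √(2 × 83,950 × 100 / 13.6) · √((13.6 + 78) / 78)
   = 1,111.107 × 1.0837 ≈ 1,204.08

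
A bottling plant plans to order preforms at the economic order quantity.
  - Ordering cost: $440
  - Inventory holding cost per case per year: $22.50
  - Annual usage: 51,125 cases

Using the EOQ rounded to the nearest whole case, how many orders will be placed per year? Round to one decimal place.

EOQ = √(2DS/H) = √(2 × 51,125 × 440 / 22.5)
    = √(1,999,555.56) ≈ 1,414.06 → Q = 1,414
N = D/Q = 51,125/1,414 ≈ 36.156 orders/yr

36.2 orders per year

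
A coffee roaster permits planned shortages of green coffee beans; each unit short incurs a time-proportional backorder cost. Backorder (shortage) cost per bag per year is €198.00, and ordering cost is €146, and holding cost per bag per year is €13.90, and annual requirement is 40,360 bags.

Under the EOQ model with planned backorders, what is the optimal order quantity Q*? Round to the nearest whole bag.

Q* = √(2DS/H) · √((H + b)/b)
   = √(2 × 40,360 × 146 / 13.9) · √((13.9 + 198) / 198)
   = 920.788 × 1.0345 ≈ 952.56

953 bags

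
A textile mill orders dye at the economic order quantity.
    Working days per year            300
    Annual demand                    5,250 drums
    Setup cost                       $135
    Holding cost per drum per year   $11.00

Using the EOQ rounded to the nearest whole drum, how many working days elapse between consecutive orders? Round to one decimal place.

20.5 days

2DS/H = 2·5,250·135/11 = 128,863.64
EOQ = √128,863.64 ≈ 358.98 → Q = 359 drums
T = Q/D × 300 days = 359/5,250 × 300 = 20.514 days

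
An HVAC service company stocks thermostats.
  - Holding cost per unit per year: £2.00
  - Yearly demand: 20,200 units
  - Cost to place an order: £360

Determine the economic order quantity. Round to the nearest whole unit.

Q* = √(2·D·S / H) = √(2·20,200·360 / 2) = √7,272,000.0 ≈ 2,696.66

2,697 units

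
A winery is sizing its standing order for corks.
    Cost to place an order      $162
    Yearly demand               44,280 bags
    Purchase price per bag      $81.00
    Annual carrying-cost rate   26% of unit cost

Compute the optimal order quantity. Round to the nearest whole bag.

825 bags

H = i·C = 0.26 × $81 = $21.0600 per bag-year
2DS/H = 2·44,280·162/21.06 = 681,230.77
EOQ = √681,230.77 ≈ 825.37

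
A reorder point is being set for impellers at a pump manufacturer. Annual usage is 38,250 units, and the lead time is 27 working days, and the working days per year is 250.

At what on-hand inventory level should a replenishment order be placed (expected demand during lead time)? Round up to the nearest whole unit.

Daily demand d = 38,250 / 250 = 153.000 units/day
Demand during lead time = 153.000 × 27 = 4,131.00
Reorder point = 4,131.00 → round up

4,131 units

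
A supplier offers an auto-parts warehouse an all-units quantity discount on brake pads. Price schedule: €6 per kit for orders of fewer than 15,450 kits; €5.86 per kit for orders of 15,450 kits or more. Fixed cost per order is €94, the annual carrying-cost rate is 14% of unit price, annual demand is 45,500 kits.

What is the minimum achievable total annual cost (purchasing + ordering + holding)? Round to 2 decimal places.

€273,244.42

H₁ = 14%×€6 = €0.8400;  H₂ = 14%×€5.86 = €0.8204
EOQ₁ = √(2×45,500×94/0.8400) = 3,191.13  (< 15,450, feasible at tier 1)
EOQ₂ = √(2×45,500×94/0.8204) = 3,229.03  (< 15,450 → use Q = 15,450 at tier-2 price)
TC(tier 1 (EOQ₁), Q≈3,191.1) = €275,680.55
TC(tier 2, Q≈15,450.0) = €273,244.42
Minimum at tier 2: €273,244.42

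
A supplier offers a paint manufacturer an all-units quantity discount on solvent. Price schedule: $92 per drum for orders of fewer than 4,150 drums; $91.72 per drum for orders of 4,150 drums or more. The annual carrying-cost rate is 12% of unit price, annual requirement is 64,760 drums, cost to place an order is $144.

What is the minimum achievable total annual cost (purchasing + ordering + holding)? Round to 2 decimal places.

H₁ = 12%×$92 = $11.0400;  H₂ = 12%×$91.72 = $11.0064
EOQ₁ = √(2×64,760×144/11.0400) = 1,299.77  (< 4,150, feasible at tier 1)
EOQ₂ = √(2×64,760×144/11.0064) = 1,301.75  (< 4,150 → use Q = 4,150 at tier-2 price)
TC(tier 1 (EOQ₁), Q≈1,299.8) = $5,972,269.42
TC(tier 2, Q≈4,150.0) = $5,964,872.57
Minimum at tier 2: $5,964,872.57

$5,964,872.57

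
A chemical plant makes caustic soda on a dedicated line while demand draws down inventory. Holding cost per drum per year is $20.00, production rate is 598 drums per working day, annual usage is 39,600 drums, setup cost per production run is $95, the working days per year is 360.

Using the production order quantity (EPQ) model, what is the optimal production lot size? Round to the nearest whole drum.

679 drums

Daily demand d = 39,600/360 = 110.000; p = 598; 1 − d/p = 0.81605
EPQ = √(2DS / (H(1 − d/p)))
    = √(2 × 39,600 × 95 / (20 × 0.81605)) ≈ 678.97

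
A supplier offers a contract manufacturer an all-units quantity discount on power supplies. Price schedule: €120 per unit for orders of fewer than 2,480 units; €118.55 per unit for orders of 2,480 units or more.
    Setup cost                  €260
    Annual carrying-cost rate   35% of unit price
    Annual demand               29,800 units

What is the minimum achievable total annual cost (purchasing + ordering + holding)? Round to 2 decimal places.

H₁ = 35%×€120 = €42.0000;  H₂ = 35%×€118.55 = €41.4925
EOQ₁ = √(2×29,800×260/42.0000) = 607.41  (< 2,480, feasible at tier 1)
EOQ₂ = √(2×29,800×260/41.4925) = 611.12  (< 2,480 → use Q = 2,480 at tier-2 price)
TC(tier 1 (EOQ₁), Q≈607.4) = €3,601,511.41
TC(tier 2, Q≈2,480.0) = €3,587,364.89
Minimum at tier 2: €3,587,364.89

€3,587,364.89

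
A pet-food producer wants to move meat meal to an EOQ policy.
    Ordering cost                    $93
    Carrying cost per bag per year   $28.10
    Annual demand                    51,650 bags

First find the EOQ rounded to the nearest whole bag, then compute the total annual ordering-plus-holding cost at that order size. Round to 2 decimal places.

$16,430.28

EOQ = √(2DS/H) = √(2 × 51,650 × 93 / 28.1)
    = √(341,882.56) ≈ 584.71 → Q = 585 bags
Orders/yr = 51,650/585 = 88.291; ordering cost = 88.291 × $93 = $8,211.03
Average inventory = 585/2 = 292.5; holding cost = 292.5 × $28.1 = $8,219.25
Total = $8,211.03 + $8,219.25 = $16,430.28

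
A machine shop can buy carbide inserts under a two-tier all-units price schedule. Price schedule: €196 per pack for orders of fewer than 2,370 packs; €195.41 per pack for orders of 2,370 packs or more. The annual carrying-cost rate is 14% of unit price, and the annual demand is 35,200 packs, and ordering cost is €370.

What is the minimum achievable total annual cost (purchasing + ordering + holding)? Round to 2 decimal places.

H₁ = 14%×€196 = €27.4400;  H₂ = 14%×€195.41 = €27.3574
EOQ₁ = √(2×35,200×370/27.4400) = 974.31  (< 2,370, feasible at tier 1)
EOQ₂ = √(2×35,200×370/27.3574) = 975.78  (< 2,370 → use Q = 2,370 at tier-2 price)
TC(tier 1 (EOQ₁), Q≈974.3) = €6,925,934.94
TC(tier 2, Q≈2,370.0) = €6,916,345.88
Minimum at tier 2: €6,916,345.88

€6,916,345.88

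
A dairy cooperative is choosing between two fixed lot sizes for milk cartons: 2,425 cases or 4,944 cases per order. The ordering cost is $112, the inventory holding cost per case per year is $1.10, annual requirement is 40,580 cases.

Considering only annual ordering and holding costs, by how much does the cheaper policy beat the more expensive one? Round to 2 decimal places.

For each Q, cost = (D/Q)·S + (Q/2)·H.
TC(2,425) = (40,580/2,425)×112 + (2,425/2)×1.1 = $3,207.96
TC(4,944) = (40,580/4,944)×112 + (4,944/2)×1.1 = $3,638.49
Cheaper: Q = 2,425.  Difference = $430.53

$430.53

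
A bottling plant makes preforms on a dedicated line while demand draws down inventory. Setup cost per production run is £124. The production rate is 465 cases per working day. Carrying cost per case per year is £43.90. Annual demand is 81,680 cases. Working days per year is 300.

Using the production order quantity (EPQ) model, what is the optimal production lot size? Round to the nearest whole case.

1,055 cases

d = 81,680/300 = 272.2667 cases/day;  effective holding cost H(1 − d/p) = 43.9·(1 − 272.2667/465) = 18.19568
Q* = √(2DS / H_eff) = √(2·81,680·124 / 18.19568) ≈ 1,055.11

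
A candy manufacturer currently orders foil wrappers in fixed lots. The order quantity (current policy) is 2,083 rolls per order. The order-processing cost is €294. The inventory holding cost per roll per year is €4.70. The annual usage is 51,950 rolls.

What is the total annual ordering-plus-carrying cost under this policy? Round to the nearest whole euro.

Annual ordering cost = (D/Q)·S = (51,950/2,083) × 294 = €7,332.36
Annual holding cost  = (Q/2)·H = (2,083/2) × 4.7 = €4,895.05
Total = €7,332.36 + €4,895.05 = €12,227.41

€12,227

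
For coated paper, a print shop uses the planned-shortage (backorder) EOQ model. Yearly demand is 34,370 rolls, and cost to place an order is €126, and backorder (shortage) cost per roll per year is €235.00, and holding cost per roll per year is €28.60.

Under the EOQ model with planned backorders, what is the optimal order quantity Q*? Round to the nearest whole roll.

Basic EOQ = √(2·34,370·126/28.6) = 550.310
Backorder adjustment √((H+b)/b) = √((28.6+235)/235) = 1.0591
Q* = 550.310 × 1.0591 ≈ 582.84

583 rolls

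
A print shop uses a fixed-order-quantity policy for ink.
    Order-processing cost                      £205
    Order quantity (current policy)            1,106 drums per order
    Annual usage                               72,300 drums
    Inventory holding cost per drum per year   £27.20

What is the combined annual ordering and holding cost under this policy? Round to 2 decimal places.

Ordering: D/Q × S = 72,300/1,106 × £205 = £13,400.99
Holding:  Q/2 × H = 1,106/2 × £27.2 = £15,041.60
Total = £13,400.99 + £15,041.60 = £28,442.59

£28,442.59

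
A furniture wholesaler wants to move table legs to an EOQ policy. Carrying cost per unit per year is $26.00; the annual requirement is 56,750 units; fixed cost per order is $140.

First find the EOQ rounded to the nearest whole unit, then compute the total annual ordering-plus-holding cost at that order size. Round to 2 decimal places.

Optimal lot size Q* = (2 × 56,750 × $140 / $26)^½ ≈ 781.76 → Q = 782 units
Annual ordering cost = (D/Q)·S = (56,750/782) × 140 = $10,159.85
Annual holding cost  = (Q/2)·H = (782/2) × 26 = $10,166.00
Total = $10,159.85 + $10,166.00 = $20,325.85

$20,325.85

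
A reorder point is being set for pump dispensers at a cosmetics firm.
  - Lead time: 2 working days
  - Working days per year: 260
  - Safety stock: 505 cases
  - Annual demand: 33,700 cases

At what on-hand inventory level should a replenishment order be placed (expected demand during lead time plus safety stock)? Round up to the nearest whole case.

765 cases

Daily demand d = 33,700 / 260 = 129.615 cases/day
Demand during lead time = 129.615 × 2 = 259.23
Reorder point = 259.23 + 505 = 764.23 → round up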